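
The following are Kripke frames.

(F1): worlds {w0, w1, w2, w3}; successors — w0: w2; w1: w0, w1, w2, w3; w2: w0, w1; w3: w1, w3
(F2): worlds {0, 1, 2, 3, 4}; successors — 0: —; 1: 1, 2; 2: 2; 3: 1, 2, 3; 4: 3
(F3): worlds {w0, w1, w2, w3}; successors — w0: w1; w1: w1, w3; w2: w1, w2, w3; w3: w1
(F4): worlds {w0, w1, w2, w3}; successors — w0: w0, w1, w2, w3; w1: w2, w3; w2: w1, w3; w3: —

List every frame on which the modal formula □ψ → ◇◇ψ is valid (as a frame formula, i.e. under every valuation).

(F3)

Frame correspondent (Sahlqvist): ∀x ∃w (xRw ∧ xR²w) — i.e. a generalized confluence (Geach) condition.
(F1): fails — at w0 but no w with w0Rw and w0R²w.
(F2): fails — at 0 but no w with 0Rw and 0R²w.
(F3): ✓.
(F4): fails — at w3 but no w with w3Rw and w3R²w.
Valid on: (F3).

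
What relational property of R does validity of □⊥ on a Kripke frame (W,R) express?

□⊥ is valid iff no world has any successor (otherwise □⊥ fails at any world with one).
Conversely, any frame satisfying ∀x ∀y ¬Rxy validates the schema.
So the correspondent is emptiness of R.

emptiness of R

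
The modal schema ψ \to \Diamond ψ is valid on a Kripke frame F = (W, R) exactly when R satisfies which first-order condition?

This is frame-equivalent to □ψ → ψ (substitute ¬ψ for ψ and contrapose).
Suppose □ψ→ψ is valid. At any x set V(ψ)={w : Rxw}. Then □ψ holds at x, so ψ holds at x, i.e. Rxx.

reflexivity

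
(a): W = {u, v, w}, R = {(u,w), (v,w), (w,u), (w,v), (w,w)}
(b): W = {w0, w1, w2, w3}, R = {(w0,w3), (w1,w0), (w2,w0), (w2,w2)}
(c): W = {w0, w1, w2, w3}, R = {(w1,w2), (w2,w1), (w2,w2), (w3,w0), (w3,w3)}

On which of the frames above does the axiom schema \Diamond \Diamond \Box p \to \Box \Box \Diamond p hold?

The schema corresponds to a generalized confluence (Geach) condition: \forall x \forall y \forall z ((x R^2 y \wedge x R^2 z) \to \exists w (yRw \wedge zRw)).
(a): holds.
(b): fails — w1R²w3, w1R²w3 but no w with w3Rw and w3Rw.
(c): fails — w3R²w0, w3R²w0 but no w with w0Rw and w0Rw.
Valid on: (a).

(a)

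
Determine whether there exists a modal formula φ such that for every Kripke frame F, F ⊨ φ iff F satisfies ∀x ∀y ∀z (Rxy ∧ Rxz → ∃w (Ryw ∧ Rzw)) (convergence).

This is a Sahlqvist condition; the .2 axiom ◇□r → □◇r defines it.
Suppose ◇□r→□◇r is valid. Take Rxy, Rxz and set V(r)={w : Ryw}. Then □r at y so ◇□r at x, so □◇r at x, so ◇r at z, giving w with Rzw and Ryw.

Yes — defined by ◇□r → □◇r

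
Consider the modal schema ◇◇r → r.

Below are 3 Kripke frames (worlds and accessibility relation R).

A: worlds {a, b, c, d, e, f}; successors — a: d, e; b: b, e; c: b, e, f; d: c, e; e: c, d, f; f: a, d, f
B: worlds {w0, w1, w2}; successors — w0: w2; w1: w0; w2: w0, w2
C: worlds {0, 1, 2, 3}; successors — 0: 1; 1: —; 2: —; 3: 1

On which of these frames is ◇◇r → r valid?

This is the axiom for a generalized confluence (Geach) condition; its first-order frame correspondent is ∀x ∀y (xR²y → ∃w (y = w ∧ x = w)).
A: fails — aR²c but c ≠ a.
B: fails — w0R²w2 but w2 ≠ w0.
C: ✓.
Valid on: C.

C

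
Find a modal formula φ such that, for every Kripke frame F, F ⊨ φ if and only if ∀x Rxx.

□ψ → ψ

A defining formula is □ψ → ψ (the T axiom).
Suppose □ψ→ψ is valid. At any x set V(ψ)={w : Rxw}. Then □ψ holds at x, so ψ holds at x, i.e. Rxx.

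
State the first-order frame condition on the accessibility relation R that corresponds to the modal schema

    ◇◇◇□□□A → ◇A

This is a Sahlqvist (Geach-type) schema ◇^3□^3A → □^0◇^1A.
Minimal-valuation argument: fix x; take any y with xR^3y and any z with xR^0z. Set V(A) to the set of worlds R-reachable from y in exactly 3 steps. Then □^3A holds at y, so the antecedent holds at x; validity forces ◇^1A at z, giving a w with zR^1w and yR^3w.
First-order correspondent: ∀x ∀y (xR³y → ∃w (yR³w ∧ xRw)).

∀x ∀y (xR³y → ∃w (yR³w ∧ xRw))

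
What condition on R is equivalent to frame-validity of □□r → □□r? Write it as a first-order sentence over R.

∀x ∀z (xR²z → ∃w (xR²w ∧ z = w))

This is a Sahlqvist (Geach-type) schema ◇^0□^2r → □^2◇^0r.
Minimal-valuation argument: fix x; take any y with xR^0y and any z with xR^2z. Set V(r) to the set of worlds R-reachable from y in exactly 2 steps. Then □^2r holds at y, so the antecedent holds at x; validity forces ◇^0r at z, giving a w with zR^0w and yR^2w.
First-order correspondent: ∀x ∀z (xR²z → ∃w (xR²w ∧ z = w)).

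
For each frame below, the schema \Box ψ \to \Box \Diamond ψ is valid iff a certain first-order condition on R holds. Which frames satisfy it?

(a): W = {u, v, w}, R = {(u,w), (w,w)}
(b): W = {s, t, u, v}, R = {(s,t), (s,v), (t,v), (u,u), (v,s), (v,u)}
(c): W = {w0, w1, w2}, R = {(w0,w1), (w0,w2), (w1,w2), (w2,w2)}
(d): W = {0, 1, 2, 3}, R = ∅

(a), (c), (d)

Frame correspondent (Sahlqvist): \forall x \forall z (xRz \to \exists w (xRw \wedge zRw)) — i.e. a generalized confluence (Geach) condition.
(a): condition met.
(b): fails — sRv but no w with sRw and vRw.
(c): condition met.
(d): condition met.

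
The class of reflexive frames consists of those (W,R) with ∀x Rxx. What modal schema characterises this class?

A defining formula is □p → p (the T axiom).
Suppose □p→p is valid. At any x set V(p)={w : Rxw}. Then □p holds at x, so p holds at x, i.e. Rxx.

□p → p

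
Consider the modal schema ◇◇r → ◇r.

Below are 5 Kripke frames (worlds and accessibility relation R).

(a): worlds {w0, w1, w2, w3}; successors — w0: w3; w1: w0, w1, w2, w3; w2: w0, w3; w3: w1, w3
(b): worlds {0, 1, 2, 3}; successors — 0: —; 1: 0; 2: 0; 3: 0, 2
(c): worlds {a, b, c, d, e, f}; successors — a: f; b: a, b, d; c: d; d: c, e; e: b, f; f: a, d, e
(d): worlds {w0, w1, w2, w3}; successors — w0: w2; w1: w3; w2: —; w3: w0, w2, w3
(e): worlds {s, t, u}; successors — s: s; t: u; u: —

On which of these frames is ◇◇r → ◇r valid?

This is the axiom for a generalized confluence (Geach) condition; its first-order frame correspondent is ∀x ∀y (xR²y → ∃w (y = w ∧ xRw)).
(a): fails — w0R²w1 but no w with w1=w and w0Rw.
(b): holds.
(c): fails — aR²a but no w with a=w and aRw.
(d): fails — w1R²w0 but no w with w0=w and w1Rw.
(e): holds.
Valid on: (b), (e).

(b), (e)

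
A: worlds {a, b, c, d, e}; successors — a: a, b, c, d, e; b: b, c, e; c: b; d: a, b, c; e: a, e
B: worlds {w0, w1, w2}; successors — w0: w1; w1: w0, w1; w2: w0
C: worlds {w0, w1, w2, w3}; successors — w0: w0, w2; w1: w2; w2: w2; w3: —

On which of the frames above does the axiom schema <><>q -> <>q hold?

The schema corresponds to transitivity: forall x forall y forall z (Rxy & Ryz -> Rxz).
A: fails — Rea and Rab but not Reb.
B: fails — Rw0w1 and Rw1w0 but not Rw0w0.
C: holds.
Valid on: C.

C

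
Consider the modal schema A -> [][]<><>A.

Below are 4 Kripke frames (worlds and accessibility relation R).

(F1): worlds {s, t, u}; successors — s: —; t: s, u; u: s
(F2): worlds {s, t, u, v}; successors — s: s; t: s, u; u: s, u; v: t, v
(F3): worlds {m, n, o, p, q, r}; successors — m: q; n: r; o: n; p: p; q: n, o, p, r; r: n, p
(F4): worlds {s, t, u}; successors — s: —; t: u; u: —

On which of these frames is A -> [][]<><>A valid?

(F4)

This is the axiom for a generalized confluence (Geach) condition; its first-order frame correspondent is forall x forall z (x R^2 z -> exists w (x = w & z R^2 w)).
(F1): fails — tR²s but no w with t=w and sR²w.
(F2): fails — tR²s but no w with t=w and sR²w.
(F3): fails — mR²n but no w with m=w and nR²w.
(F4): ✓.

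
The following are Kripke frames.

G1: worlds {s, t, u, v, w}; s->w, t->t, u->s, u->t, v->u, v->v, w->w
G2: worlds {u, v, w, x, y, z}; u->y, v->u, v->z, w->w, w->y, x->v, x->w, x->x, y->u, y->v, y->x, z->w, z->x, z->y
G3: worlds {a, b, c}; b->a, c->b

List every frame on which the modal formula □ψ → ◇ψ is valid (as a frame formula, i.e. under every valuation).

This is the axiom for seriality; its first-order frame correspondent is ∀x ∃y Rxy.
G1: holds.
G2: holds.
G3: fails — world a has no successor.

G1, G2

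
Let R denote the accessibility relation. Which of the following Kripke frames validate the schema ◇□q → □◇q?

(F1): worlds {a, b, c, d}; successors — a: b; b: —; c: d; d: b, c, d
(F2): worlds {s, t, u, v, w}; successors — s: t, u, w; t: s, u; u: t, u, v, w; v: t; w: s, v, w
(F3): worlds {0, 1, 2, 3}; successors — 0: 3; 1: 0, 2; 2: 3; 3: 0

(F3)

The schema corresponds to convergence: ∀x ∀y ∀z (Rxy ∧ Rxz → ∃w (Ryw ∧ Rzw)).
(F1): fails — Rab and Rab but b and b have no common successor.
(F2): fails — Ruv and Ruw but v and w have no common successor.
(F3): satisfies the condition.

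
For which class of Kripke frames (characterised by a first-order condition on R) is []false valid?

This schema is the Ver axiom.
Its frame correspondent is emptiness of R — forall x forall y ~Rxy.

Emptiness of R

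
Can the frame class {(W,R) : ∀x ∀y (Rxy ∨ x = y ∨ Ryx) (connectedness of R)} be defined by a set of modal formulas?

Modal frame validity is preserved under disjoint unions.
Take 2 disjoint single-world reflexive frames: each is trivially connected, but their disjoint union has 2 worlds with no edge between distinct components, so it is not connected.
Hence connectedness of R is not modally definable.

No — not modally definable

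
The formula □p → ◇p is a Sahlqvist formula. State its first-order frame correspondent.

Suppose □p→◇p is valid. At any x set V(p)=W. Then □p at x, so ◇p at x, so x has a successor.

seriality: ∀x ∃y Rxy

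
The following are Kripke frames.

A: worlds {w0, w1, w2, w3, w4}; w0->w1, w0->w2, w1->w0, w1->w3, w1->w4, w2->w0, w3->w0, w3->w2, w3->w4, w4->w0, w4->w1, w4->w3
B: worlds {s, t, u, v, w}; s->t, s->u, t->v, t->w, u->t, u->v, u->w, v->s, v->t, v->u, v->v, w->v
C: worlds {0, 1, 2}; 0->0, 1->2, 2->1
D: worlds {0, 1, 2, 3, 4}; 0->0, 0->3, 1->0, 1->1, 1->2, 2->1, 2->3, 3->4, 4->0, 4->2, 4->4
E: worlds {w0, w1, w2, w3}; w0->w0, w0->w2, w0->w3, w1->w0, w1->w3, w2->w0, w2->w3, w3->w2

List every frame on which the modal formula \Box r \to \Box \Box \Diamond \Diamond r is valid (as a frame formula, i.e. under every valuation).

Frame correspondent (Sahlqvist): \forall x \forall z (x R^2 z \to \exists w (xRw \wedge z R^2 w)) — i.e. a generalized confluence (Geach) condition.
A: fails — w0R²w0 but no w with w0Rw and w0R²w.
B: ✓.
C: fails — 1R²1 but no w with 1Rw and 1R²w.
D: ✓.
E: fails — w3R²w3 but no w with w3Rw and w3R²w.

B, D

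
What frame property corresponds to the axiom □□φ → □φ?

density

Suppose □□φ→□φ is valid. Take Rxy and set V(φ)={w : xR²w}. Then □□φ at x, so □φ at x, so φ at y, i.e. ∃z(Rxz∧Rzy).
The converse is a direct semantic check.
So the correspondent is density.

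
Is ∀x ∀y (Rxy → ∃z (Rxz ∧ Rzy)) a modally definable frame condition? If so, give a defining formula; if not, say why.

Yes: it is density, defined by the C4 schema □□p → □p.
Suppose □□p→□p is valid. Take Rxy and set V(p)={w : xR²w}. Then □□p at x, so □p at x, so p at y, i.e. ∃z(Rxz∧Rzy).

Yes — defined by □□p → □p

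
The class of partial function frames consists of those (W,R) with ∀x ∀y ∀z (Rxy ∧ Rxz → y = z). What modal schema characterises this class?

A defining formula is ◇ψ → □ψ (the CD axiom).
Suppose ◇ψ→□ψ is valid. Take Rxy, Rxz and set V(ψ)={y}. Then ◇ψ at x, so □ψ at x, so ψ at z, i.e. z=y.

◇ψ → □ψ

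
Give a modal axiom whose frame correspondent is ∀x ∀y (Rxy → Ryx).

The condition is symmetry. The B schema p → □◇p defines it.
Suppose p→□◇p is valid. Take Rxy and set V(p)={x}. Then p at x, so □◇p at x, so ◇p at y, so some z with Ryz has p; z=x, i.e. Ryx.

p → □◇p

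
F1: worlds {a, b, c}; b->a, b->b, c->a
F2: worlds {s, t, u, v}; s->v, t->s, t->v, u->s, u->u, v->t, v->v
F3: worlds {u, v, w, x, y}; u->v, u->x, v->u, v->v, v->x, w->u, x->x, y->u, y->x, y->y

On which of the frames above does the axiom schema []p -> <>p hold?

F2, F3

This is the axiom for seriality; its first-order frame correspondent is forall x exists y Rxy.
F1: fails — world a has no successor.
F2: ✓.
F3: ✓.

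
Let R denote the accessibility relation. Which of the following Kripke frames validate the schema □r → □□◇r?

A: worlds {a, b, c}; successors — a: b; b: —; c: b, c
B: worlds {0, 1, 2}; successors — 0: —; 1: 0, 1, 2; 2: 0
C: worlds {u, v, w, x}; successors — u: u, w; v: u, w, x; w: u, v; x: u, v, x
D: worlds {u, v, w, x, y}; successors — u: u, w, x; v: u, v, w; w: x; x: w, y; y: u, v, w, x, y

C

This is the axiom for a generalized confluence (Geach) condition; its first-order frame correspondent is ∀x ∀z (xR²z → ∃w (xRw ∧ zRw)).
A: fails — cR²b but no w with cRw and bRw.
B: fails — 1R²0 but no w with 1Rw and 0Rw.
C: ✓.
D: fails — vR²w but no t with vRt and wRt.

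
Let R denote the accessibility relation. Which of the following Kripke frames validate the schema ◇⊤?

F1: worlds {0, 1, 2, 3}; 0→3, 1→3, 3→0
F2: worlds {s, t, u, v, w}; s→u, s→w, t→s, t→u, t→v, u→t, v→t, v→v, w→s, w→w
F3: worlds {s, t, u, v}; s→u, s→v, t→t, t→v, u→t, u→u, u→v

F2

The schema corresponds to seriality: ∀x ∃y Rxy.
F1: fails — world 2 has no successor.
F2: ✓.
F3: fails — world v has no successor.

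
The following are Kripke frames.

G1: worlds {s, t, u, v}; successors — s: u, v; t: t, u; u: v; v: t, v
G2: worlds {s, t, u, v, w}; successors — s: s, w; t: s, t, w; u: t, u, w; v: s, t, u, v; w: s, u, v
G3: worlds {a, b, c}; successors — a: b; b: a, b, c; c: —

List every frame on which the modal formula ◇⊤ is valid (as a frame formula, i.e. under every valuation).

Frame correspondent (Sahlqvist): ∀x ∃y Rxy — i.e. seriality.
G1: ✓.
G2: ✓.
G3: fails — world c has no successor.
Valid on: G1, G2.

G1, G2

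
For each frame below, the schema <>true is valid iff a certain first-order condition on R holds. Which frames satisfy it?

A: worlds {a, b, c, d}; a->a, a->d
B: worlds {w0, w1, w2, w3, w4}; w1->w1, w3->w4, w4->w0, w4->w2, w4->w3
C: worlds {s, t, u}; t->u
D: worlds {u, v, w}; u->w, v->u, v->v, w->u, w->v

D

Frame correspondent (Sahlqvist): forall x exists y Rxy — i.e. seriality.
A: fails — world b has no successor.
B: fails — world w0 has no successor.
C: fails — world s has no successor.
D: holds.
Valid on: D.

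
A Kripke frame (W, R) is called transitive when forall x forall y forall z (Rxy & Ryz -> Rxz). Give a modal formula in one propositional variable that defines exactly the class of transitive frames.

□r → □□r

The condition is transitivity. The 4 schema □r → □□r defines it.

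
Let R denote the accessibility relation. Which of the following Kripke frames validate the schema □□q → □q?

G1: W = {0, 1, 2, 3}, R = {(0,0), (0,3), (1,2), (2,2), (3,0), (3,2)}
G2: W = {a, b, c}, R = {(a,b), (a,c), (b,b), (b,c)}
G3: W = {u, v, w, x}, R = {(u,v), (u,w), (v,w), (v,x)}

The schema corresponds to density: ∀x ∀y (Rxy → ∃z (Rxz ∧ Rzy)).
G1: holds.
G2: holds.
G3: fails — Ruv but no z with Ruz and Rzv.
Valid on: G1, G2.

G1, G2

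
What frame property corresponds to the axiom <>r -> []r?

Partial functionality

This is the CD axiom.
Its frame correspondent is partial functionality — forall x forall y forall z (Rxy & Rxz -> y = z).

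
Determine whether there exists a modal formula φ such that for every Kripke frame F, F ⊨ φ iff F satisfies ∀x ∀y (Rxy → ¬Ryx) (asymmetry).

If a class were modally definable it would be closed under surjective bounded morphisms (Goldblatt–Thomason).
The 5-cycle (worlds a,b,c,d,e with a→b→c→d→e→a) is asymmetric. Mapping every world to a single reflexive point • is a surjective bounded morphism, and the reflexive point is not asymmetric (R•• but asymmetry requires ¬R••).
Hence asymmetry is not modally definable.

Not modally definable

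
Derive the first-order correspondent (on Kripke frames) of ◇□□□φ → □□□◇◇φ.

This is a Sahlqvist (Geach-type) schema ◇^1□^3φ → □^3◇^2φ.
Minimal-valuation argument: fix x; take any y with xR^1y and any z with xR^3z. Set V(φ) to the set of worlds R-reachable from y in exactly 3 steps. Then □^3φ holds at y, so the antecedent holds at x; validity forces ◇^2φ at z, giving a w with zR^2w and yR^3w.
First-order correspondent: ∀x ∀y ∀z ((xRy ∧ xR³z) → ∃w (yR³w ∧ zR²w)).

∀x ∀y ∀z ((xRy ∧ xR³z) → ∃w (yR³w ∧ zR²w))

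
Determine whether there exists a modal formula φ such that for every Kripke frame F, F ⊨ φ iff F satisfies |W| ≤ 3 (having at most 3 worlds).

Modal frame validity is preserved under disjoint unions.
Any modal formula valid on each of 4 disjoint one-world frames is valid on their disjoint union (validity is preserved under disjoint unions). Each one-world frame has |W|=1≤3, but the union has |W|=4.
So no modal formula (or set of formulas) defines exactly the |W|≤3 frames.

Not definable by any modal formula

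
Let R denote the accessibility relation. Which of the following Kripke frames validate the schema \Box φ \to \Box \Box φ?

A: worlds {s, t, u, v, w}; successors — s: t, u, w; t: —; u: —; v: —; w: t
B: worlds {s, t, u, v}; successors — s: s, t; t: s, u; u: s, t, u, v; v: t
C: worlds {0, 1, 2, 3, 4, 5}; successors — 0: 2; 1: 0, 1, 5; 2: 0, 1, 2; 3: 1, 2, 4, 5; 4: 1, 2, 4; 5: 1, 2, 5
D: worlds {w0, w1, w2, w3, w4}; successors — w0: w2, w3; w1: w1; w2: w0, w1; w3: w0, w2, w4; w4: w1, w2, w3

Frame correspondent (Sahlqvist): \forall x \forall y \forall z (Rxy \wedge Ryz \to Rxz) — i.e. transitivity.
A: condition met.
B: fails — Rvt and Rts but not Rvs.
C: fails — R10 and R02 but not R12.
D: fails — Rw3w2 and Rw2w1 but not Rw3w1.

A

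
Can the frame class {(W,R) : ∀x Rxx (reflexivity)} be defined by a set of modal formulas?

Yes: it is reflexivity, defined by the T schema □q → q.
Suppose □q→q is valid. At any x set V(q)={w : Rxw}. Then □q holds at x, so q holds at x, i.e. Rxx.

Definable; □q → q defines it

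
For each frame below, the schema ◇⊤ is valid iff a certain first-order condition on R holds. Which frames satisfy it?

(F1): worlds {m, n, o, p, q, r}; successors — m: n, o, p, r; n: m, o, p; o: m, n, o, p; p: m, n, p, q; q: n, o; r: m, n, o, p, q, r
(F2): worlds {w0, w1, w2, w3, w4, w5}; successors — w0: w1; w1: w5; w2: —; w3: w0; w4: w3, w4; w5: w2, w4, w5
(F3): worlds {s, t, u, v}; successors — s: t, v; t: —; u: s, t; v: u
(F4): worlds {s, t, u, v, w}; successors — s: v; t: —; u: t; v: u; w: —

(F1)

This is the axiom for seriality; its first-order frame correspondent is ∀x ∃y Rxy.
(F1): ✓.
(F2): fails — world w2 has no successor.
(F3): fails — world t has no successor.
(F4): fails — world t has no successor.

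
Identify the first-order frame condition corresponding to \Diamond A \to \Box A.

This schema is the CD axiom.
It corresponds to partial functionality: \forall x \forall y \forall z (Rxy \wedge Rxz \to y = z).

Partial functionality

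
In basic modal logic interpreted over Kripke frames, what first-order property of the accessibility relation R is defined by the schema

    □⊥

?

□⊥ is valid iff no world has any successor (otherwise □⊥ fails at any world with one).

emptiness of R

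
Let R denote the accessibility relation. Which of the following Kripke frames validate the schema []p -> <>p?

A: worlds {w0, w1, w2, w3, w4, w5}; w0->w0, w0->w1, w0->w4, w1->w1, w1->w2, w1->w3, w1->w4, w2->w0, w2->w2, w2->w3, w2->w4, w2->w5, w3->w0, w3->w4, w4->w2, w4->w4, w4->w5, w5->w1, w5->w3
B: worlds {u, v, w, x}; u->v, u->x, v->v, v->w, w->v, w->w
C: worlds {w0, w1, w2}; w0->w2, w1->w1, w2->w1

A, C

The schema corresponds to seriality: forall x exists y Rxy.
A: ✓.
B: fails — world x has no successor.
C: ✓.
Valid on: A, C.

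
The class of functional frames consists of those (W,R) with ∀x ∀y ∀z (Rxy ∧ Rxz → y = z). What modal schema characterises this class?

This is partial functionality; the standard corresponding axiom is CD: ◇q → □q.
Suppose ◇q→□q is valid. Take Rxy, Rxz and set V(q)={y}. Then ◇q at x, so □q at x, so q at z, i.e. z=y.

◇q → □q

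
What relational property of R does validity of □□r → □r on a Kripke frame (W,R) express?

density

This is the C4 axiom.
It corresponds to density: ∀x ∀y (Rxy → ∃z (Rxz ∧ Rzy)).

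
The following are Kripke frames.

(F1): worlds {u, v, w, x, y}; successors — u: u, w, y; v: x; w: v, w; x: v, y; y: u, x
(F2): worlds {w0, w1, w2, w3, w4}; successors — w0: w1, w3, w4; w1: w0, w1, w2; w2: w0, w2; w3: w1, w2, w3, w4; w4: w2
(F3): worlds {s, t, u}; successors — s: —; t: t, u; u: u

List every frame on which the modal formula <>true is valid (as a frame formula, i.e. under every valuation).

(F1), (F2)

The schema corresponds to seriality: forall x exists y Rxy.
(F1): holds.
(F2): holds.
(F3): fails — world s has no successor.
Valid on: (F1), (F2).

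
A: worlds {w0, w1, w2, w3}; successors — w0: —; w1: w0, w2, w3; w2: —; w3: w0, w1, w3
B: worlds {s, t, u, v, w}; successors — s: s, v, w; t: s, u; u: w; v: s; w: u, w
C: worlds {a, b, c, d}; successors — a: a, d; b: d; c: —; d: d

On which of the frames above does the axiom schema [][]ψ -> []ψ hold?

This is the axiom for density; its first-order frame correspondent is forall x forall y (Rxy -> exists z (Rxz & Rzy)).
A: fails — Rw1w2 but no z with Rw1z and Rzw2.
B: fails — Rtu but no z with Rtz and Rzu.
C: ✓.
Valid on: C.

C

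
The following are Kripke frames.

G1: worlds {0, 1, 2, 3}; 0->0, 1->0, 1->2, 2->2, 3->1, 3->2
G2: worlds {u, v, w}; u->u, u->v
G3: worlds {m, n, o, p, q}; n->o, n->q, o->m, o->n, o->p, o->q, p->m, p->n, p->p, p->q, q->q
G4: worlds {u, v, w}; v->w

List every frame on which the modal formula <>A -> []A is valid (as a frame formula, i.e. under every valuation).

Frame correspondent (Sahlqvist): forall x forall y forall z (Rxy & Rxz -> y = z) — i.e. partial functionality.
G1: fails — 1 sees both 0 and 2.
G2: fails — u sees both u and v.
G3: fails — n sees both o and q.
G4: ✓.
Valid on: G4.

G4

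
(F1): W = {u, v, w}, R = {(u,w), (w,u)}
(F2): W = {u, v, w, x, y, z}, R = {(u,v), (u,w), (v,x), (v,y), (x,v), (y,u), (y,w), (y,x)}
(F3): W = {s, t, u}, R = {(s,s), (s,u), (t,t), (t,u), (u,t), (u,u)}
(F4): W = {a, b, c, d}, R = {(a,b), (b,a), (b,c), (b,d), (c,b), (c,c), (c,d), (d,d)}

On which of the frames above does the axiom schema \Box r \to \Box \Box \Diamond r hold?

Frame correspondent (Sahlqvist): \forall x \forall z (x R^2 z \to \exists w (xRw \wedge zRw)) — i.e. a generalized confluence (Geach) condition.
(F1): satisfies the condition.
(F2): fails — vR²u but no t with vRt and uRt.
(F3): satisfies the condition.
(F4): fails — aR²d but no w with aRw and dRw.
Valid on: (F1), (F3).

(F1), (F3)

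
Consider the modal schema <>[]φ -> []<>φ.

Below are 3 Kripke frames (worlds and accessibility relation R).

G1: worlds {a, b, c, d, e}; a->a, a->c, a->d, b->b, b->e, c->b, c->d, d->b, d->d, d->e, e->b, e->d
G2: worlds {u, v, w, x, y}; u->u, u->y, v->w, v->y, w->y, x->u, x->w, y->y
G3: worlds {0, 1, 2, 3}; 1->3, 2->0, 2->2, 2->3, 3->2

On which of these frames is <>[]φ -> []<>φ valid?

G1, G2

This is the axiom for convergence; its first-order frame correspondent is forall x forall y forall z (Rxy & Rxz -> exists w (Ryw & Rzw)).
G1: satisfies the condition.
G2: satisfies the condition.
G3: fails — R23 and R20 but 3 and 0 have no common successor.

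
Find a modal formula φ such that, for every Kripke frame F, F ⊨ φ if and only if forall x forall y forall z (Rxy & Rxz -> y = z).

This is partial functionality; the standard corresponding axiom is CD: ◇r → □r.
Suppose ◇r→□r is valid. Take Rxy, Rxz and set V(r)={y}. Then ◇r at x, so □r at x, so r at z, i.e. z=y.

◇r → □r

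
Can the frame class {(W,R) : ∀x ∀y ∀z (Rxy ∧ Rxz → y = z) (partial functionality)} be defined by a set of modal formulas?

This is a Sahlqvist condition; the CD axiom ◇q → □q defines it.

Definable; ◇q → □q defines it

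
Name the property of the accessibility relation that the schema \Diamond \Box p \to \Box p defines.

Equivalently (dual form): ◇p → □◇p.
Suppose ◇p→□◇p is valid. Take Rxy, Rxz and set V(p)={y}. Then ◇p at x, so □◇p at x, so ◇p at z, so some w with Rzw has p; w=y, i.e. Rzy. By symmetry of the argument, Ryz.
Conversely, on a frame with the Euclidean property the schema holds at every world under every valuation.
So the correspondent is the Euclidean property.

The Euclidean property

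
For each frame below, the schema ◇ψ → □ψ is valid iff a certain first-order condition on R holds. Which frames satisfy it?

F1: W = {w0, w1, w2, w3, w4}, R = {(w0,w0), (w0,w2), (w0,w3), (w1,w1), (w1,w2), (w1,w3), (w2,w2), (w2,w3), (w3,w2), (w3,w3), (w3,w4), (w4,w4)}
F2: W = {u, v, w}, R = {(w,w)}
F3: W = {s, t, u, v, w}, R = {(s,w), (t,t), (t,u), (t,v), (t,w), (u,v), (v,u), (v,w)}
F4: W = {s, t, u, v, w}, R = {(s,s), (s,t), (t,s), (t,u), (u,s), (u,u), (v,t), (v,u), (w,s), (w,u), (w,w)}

The schema corresponds to partial functionality: ∀x ∀y ∀z (Rxy ∧ Rxz → y = z).
F1: fails — w0 sees both w0 and w2.
F2: holds.
F3: fails — t sees both t and u.
F4: fails — s sees both s and t.
Valid on: F2.

F2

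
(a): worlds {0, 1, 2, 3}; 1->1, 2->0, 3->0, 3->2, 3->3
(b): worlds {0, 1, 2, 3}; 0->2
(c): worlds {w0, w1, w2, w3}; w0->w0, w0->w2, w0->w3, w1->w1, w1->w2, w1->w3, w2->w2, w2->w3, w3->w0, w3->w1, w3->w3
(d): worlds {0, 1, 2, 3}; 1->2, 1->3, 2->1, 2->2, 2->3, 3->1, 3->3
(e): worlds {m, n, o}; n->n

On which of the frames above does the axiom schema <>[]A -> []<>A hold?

(c), (d), (e)

The schema corresponds to convergence: forall x forall y forall z (Rxy & Rxz -> exists w (Ryw & Rzw)).
(a): fails — R20 and R20 but 0 and 0 have no common successor.
(b): fails — R02 and R02 but 2 and 2 have no common successor.
(c): holds.
(d): holds.
(e): holds.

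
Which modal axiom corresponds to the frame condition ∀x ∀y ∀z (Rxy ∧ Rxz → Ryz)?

◇p → □◇p

The condition is the Euclidean property. The 5 schema ◇p → □◇p defines it.
Suppose ◇p→□◇p is valid. Take Rxy, Rxz and set V(p)={y}. Then ◇p at x, so □◇p at x, so ◇p at z, so some w with Rzw has p; w=y, i.e. Rzy. By symmetry of the argument, Ryz.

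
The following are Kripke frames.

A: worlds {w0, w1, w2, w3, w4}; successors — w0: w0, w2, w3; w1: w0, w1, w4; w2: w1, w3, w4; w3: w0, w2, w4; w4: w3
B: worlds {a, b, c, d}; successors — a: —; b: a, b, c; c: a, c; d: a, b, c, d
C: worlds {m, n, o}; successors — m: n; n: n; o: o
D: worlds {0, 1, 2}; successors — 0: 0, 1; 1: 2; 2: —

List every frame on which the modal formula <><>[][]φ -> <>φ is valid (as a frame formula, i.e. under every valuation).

Frame correspondent (Sahlqvist): forall x forall y (x R^2 y -> exists w (y R^2 w & xRw)) — i.e. a generalized confluence (Geach) condition.
A: fails — w4R²w4 but no w with w4R²w and w4Rw.
B: fails — bR²a but no w with aR²w and bRw.
C: condition met.
D: fails — 0R²1 but no w with 1R²w and 0Rw.
Valid on: C.

C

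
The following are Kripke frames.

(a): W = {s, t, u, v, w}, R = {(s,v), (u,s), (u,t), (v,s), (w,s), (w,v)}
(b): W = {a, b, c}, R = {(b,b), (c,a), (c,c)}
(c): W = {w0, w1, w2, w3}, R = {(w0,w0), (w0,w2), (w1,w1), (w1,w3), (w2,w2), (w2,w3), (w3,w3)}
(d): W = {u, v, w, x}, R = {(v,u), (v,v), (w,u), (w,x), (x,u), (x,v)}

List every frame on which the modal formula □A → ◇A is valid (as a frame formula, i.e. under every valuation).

(c)

This is the axiom for seriality; its first-order frame correspondent is ∀x ∃y Rxy.
(a): fails — world t has no successor.
(b): fails — world a has no successor.
(c): holds.
(d): fails — world u has no successor.
Valid on: (c).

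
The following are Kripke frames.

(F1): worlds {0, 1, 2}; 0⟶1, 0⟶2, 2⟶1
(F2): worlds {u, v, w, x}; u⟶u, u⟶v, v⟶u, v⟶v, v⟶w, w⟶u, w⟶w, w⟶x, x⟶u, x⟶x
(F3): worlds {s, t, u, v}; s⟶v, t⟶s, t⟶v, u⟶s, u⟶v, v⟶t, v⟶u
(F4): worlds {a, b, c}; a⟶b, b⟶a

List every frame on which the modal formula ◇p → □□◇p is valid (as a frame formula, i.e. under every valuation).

(F4)

This is the axiom for a generalized confluence (Geach) condition; its first-order frame correspondent is ∀x ∀y ∀z ((xRy ∧ xR²z) → ∃w (y = w ∧ zRw)).
(F1): fails — 0R1, 0R²1 but no w with 1=w and 1Rw.
(F2): fails — uRv, uR²w but no t with v=t and wRt.
(F3): fails — tRs, tR²v but no w with s=w and vRw.
(F4): satisfies the condition.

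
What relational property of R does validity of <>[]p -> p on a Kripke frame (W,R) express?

symmetry: forall x forall y (Rxy -> Ryx)

This is frame-equivalent to p → □◇p (substitute ¬p for p and contrapose).
Suppose p→□◇p is valid. Take Rxy and set V(p)={x}. Then p at x, so □◇p at x, so ◇p at y, so some z with Ryz has p; z=x, i.e. Ryx.
Conversely, on a frame with symmetry the schema holds at every world under every valuation.
So the correspondent is symmetry.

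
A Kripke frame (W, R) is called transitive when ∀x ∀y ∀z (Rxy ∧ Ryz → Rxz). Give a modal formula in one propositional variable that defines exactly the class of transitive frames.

□r → □□r

The condition is transitivity. The 4 schema □r → □□r defines it.
Suppose □r→□□r is valid. Take Rxy, Ryz and set V(r)={w : Rxw}. Then □r at x, so □□r at x, so □r at y, so r at z, i.e. Rxz.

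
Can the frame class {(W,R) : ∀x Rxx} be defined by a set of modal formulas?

The condition is reflexivity. A defining modal formula is □r → r.

Definable; □r → r defines it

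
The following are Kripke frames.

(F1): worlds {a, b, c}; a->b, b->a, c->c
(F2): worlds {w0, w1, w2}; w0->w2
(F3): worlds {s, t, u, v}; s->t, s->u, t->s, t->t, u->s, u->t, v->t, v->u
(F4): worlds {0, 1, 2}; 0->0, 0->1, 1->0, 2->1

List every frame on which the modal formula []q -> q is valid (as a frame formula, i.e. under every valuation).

none

Frame correspondent (Sahlqvist): forall x Rxx — i.e. reflexivity.
(F1): fails — world a does not see itself.
(F2): fails — world w0 does not see itself.
(F3): fails — world s does not see itself.
(F4): fails — world 1 does not see itself.
Valid on no frame.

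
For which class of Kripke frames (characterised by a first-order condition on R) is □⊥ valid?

emptiness of R: ∀x ∀y ¬Rxy

□⊥ is valid iff no world has any successor (otherwise □⊥ fails at any world with one).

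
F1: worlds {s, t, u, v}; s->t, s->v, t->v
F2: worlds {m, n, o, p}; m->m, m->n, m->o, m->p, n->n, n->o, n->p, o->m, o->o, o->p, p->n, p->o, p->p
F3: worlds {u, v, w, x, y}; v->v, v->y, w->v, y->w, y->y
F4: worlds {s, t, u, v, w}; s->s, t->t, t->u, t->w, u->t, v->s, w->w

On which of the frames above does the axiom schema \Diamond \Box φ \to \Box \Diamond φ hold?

This is the axiom for convergence; its first-order frame correspondent is \forall x \forall y \forall z (Rxy \wedge Rxz \to \exists w (Ryw \wedge Rzw)).
F1: fails — Rsv and Rsv but v and v have no common successor.
F2: holds.
F3: fails — Ryy and Ryw but y and w have no common successor.
F4: fails — Rtw and Rtu but w and u have no common successor.
Valid on: F2.

F2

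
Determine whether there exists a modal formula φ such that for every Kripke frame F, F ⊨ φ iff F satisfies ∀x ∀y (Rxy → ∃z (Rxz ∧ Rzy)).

Definable; □□q → □q defines it

Yes: it is density, defined by the C4 schema □□q → □q.
Suppose □□q→□q is valid. Take Rxy and set V(q)={w : xR²w}. Then □□q at x, so □q at x, so q at y, i.e. ∃z(Rxz∧Rzy).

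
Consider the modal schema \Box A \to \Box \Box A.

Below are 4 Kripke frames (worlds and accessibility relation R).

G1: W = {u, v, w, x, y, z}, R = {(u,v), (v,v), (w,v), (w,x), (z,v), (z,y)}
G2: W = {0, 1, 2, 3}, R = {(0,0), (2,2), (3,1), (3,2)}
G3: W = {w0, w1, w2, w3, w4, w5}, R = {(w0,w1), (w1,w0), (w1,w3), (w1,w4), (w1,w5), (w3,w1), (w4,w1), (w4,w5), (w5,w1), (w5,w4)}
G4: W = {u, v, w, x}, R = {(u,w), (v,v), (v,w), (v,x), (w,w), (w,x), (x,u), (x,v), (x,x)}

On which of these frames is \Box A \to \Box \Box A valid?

G1, G2

Frame correspondent (Sahlqvist): \forall x \forall y \forall z (Rxy \wedge Ryz \to Rxz) — i.e. transitivity.
G1: condition met.
G2: condition met.
G3: fails — Rw1w5 and Rw5w1 but not Rw1w1.
G4: fails — Ruw and Rwx but not Rux.
Valid on: G1, G2.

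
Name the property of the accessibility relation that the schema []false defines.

□⊥ is valid iff no world has any successor (otherwise □⊥ fails at any world with one).
Conversely, any frame satisfying forall x forall y ~Rxy validates the schema.
Frame condition: forall x forall y ~Rxy.

Emptiness of R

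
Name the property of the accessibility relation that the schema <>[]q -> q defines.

This is frame-equivalent to q → □◇q (substitute ¬q for q and contrapose).
Suppose q→□◇q is valid. Take Rxy and set V(q)={x}. Then q at x, so □◇q at x, so ◇q at y, so some z with Ryz has q; z=x, i.e. Ryx.

symmetry: forall x forall y (Rxy -> Ryx)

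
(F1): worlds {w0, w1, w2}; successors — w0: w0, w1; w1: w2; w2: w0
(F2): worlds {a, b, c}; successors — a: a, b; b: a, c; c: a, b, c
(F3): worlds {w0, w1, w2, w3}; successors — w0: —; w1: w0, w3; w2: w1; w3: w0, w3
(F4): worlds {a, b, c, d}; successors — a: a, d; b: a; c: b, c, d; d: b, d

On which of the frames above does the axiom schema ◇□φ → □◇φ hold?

This is the axiom for convergence; its first-order frame correspondent is ∀x ∀y ∀z (Rxy ∧ Rxz → ∃w (Ryw ∧ Rzw)).
(F1): fails — Rw0w1 and Rw0w0 but w1 and w0 have no common successor.
(F2): condition met.
(F3): fails — Rw1w0 and Rw1w0 but w0 and w0 have no common successor.
(F4): fails — Rcc and Rcb but c and b have no common successor.
Valid on: (F2).

(F2)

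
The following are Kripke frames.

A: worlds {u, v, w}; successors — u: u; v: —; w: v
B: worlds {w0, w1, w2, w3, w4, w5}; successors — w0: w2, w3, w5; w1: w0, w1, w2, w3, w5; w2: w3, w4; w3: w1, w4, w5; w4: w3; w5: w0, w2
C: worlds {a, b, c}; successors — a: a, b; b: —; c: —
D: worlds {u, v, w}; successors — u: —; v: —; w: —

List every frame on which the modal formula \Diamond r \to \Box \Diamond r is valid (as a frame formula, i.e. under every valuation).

D

This is the axiom for the Euclidean property; its first-order frame correspondent is \forall x \forall y \forall z (Rxy \wedge Rxz \to Ryz).
A: fails — Rwv and Rwv but not Rvv.
B: fails — Rw0w5 and Rw0w5 but not Rw5w5.
C: fails — Rab and Raa but not Rba.
D: ✓.
Valid on: D.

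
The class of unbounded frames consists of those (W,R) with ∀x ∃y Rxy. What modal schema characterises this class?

□ψ → ◇ψ

This is seriality; the standard corresponding axiom is D: □ψ → ◇ψ.
Suppose □ψ→◇ψ is valid. At any x set V(ψ)=W. Then □ψ at x, so ◇ψ at x, so x has a successor.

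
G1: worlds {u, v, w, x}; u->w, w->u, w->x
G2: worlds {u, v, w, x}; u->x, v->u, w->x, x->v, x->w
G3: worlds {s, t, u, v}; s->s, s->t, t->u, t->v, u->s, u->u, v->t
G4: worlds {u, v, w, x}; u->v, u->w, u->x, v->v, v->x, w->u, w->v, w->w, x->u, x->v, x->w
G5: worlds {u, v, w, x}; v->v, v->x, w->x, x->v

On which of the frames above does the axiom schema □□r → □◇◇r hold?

The schema corresponds to a generalized confluence (Geach) condition: ∀x ∀z (xRz → ∃w (xR²w ∧ zR²w)).
G1: fails — uRw but no t with uR²t and wR²t.
G2: fails — uRx but no t with uR²t and xR²t.
G3: ✓.
G4: ✓.
G5: ✓.
Valid on: G3, G4, G5.

G3, G4, G5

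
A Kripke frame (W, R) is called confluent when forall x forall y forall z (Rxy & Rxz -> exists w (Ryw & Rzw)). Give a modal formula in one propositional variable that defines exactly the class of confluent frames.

A defining formula is ◇□p → □◇p (the .2 axiom).

◇□p → □◇p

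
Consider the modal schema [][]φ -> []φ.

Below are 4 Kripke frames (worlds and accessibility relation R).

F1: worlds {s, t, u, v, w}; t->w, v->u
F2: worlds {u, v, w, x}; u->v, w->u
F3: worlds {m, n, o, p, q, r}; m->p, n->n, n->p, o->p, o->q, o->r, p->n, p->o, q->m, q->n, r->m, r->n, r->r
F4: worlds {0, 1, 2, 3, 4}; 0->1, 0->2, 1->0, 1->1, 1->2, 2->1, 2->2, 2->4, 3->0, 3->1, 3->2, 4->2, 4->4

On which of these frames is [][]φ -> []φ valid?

Frame correspondent (Sahlqvist): forall x forall y (Rxy -> exists z (Rxz & Rzy)) — i.e. density.
F1: fails — Rvu but no z with Rvz and Rzu.
F2: fails — Ruv but no z with Ruz and Rzv.
F3: fails — Rop but no z with Roz and Rzp.
F4: satisfies the condition.

F4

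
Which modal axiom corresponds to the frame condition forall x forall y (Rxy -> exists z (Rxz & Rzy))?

This is density; the standard corresponding axiom is C4: □□r → □r.
Suppose □□r→□r is valid. Take Rxy and set V(r)={w : xR²w}. Then □□r at x, so □r at x, so r at y, i.e. ∃z(Rxz∧Rzy).

□□r → □r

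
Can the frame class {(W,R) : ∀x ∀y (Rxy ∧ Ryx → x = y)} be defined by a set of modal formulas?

Modal frame validity is preserved under surjective bounded morphisms.
The 8-cycle (worlds w0,w1,w2,w3,w4,w5,w6,w7 with w0→w1→w2→w3→w4→w5→w6→w7→w0) is antisymmetric. Sending even-indexed worlds to • and odd-indexed worlds to ∘ is a surjective bounded morphism onto the two-world frame with •↔∘, which is not antisymmetric.
So the class is not modally definable.

Not definable by any modal formula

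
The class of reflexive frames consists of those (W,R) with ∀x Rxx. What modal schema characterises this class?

□p → p

This is reflexivity; the standard corresponding axiom is T: □p → p.
Suppose □p→p is valid. At any x set V(p)={w : Rxw}. Then □p holds at x, so p holds at x, i.e. Rxx.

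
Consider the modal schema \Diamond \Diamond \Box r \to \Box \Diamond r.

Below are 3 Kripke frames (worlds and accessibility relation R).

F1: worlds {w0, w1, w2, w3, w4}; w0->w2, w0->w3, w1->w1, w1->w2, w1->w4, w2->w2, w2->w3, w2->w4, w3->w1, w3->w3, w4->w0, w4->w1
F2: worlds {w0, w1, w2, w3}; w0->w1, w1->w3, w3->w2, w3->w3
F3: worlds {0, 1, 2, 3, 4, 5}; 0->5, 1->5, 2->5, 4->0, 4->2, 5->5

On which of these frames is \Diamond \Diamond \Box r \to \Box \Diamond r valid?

The schema corresponds to a generalized confluence (Geach) condition: \forall x \forall y \forall z ((x R^2 y \wedge xRz) \to \exists w (yRw \wedge zRw)).
F1: fails — w0R²w4, w0Rw2 but no w with w4Rw and w2Rw.
F2: fails — w1R²w2, w1Rw3 but no w with w2Rw and w3Rw.
F3: holds.
Valid on: F3.

F3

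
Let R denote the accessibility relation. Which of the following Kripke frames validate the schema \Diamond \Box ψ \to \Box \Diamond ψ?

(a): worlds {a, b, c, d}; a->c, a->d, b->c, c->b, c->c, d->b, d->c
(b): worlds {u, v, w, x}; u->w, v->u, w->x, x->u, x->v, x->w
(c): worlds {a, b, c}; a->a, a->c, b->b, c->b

(a)

Frame correspondent (Sahlqvist): \forall x \forall y \forall z (Rxy \wedge Rxz \to \exists w (Ryw \wedge Rzw)) — i.e. convergence.
(a): satisfies the condition.
(b): fails — Rxw and Rxu but w and u have no common successor.
(c): fails — Raa and Rac but a and c have no common successor.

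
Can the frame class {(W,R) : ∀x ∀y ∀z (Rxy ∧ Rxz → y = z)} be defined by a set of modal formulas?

The condition is partial functionality. A defining modal formula is ◇p → □p.

Yes — defined by ◇p → □p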